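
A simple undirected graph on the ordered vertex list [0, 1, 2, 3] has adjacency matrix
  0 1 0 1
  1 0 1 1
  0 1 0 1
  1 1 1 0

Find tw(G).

A width-2 tree decomposition is:
Bags: B1 = {0, 1, 3}  B2 = {1, 2, 3}
Tree: B1–B2
Each bag holds 3 vertices, so the decomposition has width 2, which upper-bounds the treewidth. On the other hand G contains the 3-clique {0, 1, 3}. A clique must lie in a single bag of any decomposition, so no decomposition can have width below 2. Combining the bounds, tw(G) = 2.

2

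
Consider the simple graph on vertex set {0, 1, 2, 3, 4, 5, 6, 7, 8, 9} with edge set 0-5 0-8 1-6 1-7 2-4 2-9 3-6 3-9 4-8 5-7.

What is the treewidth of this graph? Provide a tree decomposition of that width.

Each bag holds 3 vertices, so the decomposition has width 2, which upper-bounds the treewidth. Since 8–0–5–7–1–6–3–9–2–4–8 is a cycle in G, G is not acyclic. Forests are exactly the graphs of treewidth ≤ 1, so tw(G) ≥ 2. The upper and lower bounds meet at 2, so that is the treewidth.

Treewidth 2.
One such decomposition:
Bags: B1 = {0, 5, 8}  B2 = {5, 7, 8}  B3 = {1, 7, 8}  B4 = {1, 6, 8}  B5 = {3, 6, 8}  B6 = {3, 8, 9}  B7 = {2, 8, 9}  B8 = {2, 4, 8}
Tree: B1–B2, B2–B3, B3–B4, B4–B5, B5–B6, B6–B7, B7–B8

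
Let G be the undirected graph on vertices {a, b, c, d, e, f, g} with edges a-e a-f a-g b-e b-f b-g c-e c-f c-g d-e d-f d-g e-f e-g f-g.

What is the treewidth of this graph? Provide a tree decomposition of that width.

Treewidth 3.
One such decomposition:
Bags: B1 = {c, e, f, g}  B2 = {b, e, f, g}  B3 = {d, e, f, g}  B4 = {a, e, f, g}
Tree: B1–B2, B2–B3, B3–B4

Every bag has size at most 4, so the width is 4 − 1 = 3 and tw(G) ≤ 3. Conversely, {d, e, f, g} is a clique of size 4, and the vertices of any clique must share a bag in every tree decomposition; so some bag has ≥ 4 vertices and tw(G) ≥ 3. The upper and lower bounds meet at 3, so that is the treewidth.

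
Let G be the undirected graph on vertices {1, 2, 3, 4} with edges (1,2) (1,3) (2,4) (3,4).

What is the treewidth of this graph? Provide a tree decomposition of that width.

Each bag holds 3 vertices, so the decomposition has width 2, which upper-bounds the treewidth. For the lower bound, G contains the cycle 2–4–3–1–2, so G is not a forest; only forests have treewidth ≤ 1, hence tw(G) ≥ 2. Hence tw(G) = 2 exactly.

Treewidth 2.
One such decomposition:
Bags: B1 = {2, 3, 4}  B2 = {1, 2, 3}
Tree: B1–B2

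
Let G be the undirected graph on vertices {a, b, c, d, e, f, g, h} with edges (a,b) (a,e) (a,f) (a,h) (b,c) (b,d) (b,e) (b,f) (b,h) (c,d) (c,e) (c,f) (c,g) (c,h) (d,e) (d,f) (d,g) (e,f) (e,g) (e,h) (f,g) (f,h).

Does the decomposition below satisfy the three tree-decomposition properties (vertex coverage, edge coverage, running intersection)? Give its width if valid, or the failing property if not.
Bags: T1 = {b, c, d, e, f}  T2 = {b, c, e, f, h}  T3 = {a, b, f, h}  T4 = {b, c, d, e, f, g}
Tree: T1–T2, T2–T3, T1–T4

No — edge (e,a) lies in no bag.

A tree decomposition must satisfy three properties: every vertex lies in some bag; for every edge, both endpoints lie together in some bag; and for every vertex, the bags containing it form a connected subtree. Here edge (e,a) lies in no bag, so the decomposition is invalid.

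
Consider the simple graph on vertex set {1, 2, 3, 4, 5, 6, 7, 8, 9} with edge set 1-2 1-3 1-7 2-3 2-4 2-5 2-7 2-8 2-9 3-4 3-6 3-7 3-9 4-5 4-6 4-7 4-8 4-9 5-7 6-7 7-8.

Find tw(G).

3

A width-3 tree decomposition is:
Bags: B1 = {3, 4, 6, 7}  B2 = {2, 3, 4, 7}  B3 = {2, 4, 5, 7}  B4 = {2, 4, 7, 8}  B5 = {2, 3, 4, 9}  B6 = {1, 2, 3, 7}
Tree: B1–B2, B2–B3, B3–B4, B2–B5, B2–B6
Every bag has size at most 4, so the width is 4 − 1 = 3 and tw(G) ≤ 3. On the other hand G contains the 4-clique {1, 2, 3, 7}. A clique must lie in a single bag of any decomposition, so no decomposition can have width below 3. Combining the bounds, tw(G) = 3.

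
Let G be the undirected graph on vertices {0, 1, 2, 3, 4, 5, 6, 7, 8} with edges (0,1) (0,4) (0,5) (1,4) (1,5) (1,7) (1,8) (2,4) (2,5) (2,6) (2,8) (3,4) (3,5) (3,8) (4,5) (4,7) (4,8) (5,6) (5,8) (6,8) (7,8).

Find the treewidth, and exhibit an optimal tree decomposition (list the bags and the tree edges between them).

Treewidth 3.
One such decomposition:
Bags: B1 = {1, 4, 7, 8}  B2 = {1, 4, 5, 8}  B3 = {3, 4, 5, 8}  B4 = {2, 4, 5, 8}  B5 = {2, 5, 6, 8}  B6 = {0, 1, 4, 5}
Tree: B1–B2, B2–B3, B3–B4, B4–B5, B2–B6

Each bag holds 4 vertices, so the decomposition has width 3, which upper-bounds the treewidth. On the other hand G contains the 4-clique {0, 1, 4, 5}. A clique must lie in a single bag of any decomposition, so no decomposition can have width below 3. Combining the bounds, tw(G) = 3.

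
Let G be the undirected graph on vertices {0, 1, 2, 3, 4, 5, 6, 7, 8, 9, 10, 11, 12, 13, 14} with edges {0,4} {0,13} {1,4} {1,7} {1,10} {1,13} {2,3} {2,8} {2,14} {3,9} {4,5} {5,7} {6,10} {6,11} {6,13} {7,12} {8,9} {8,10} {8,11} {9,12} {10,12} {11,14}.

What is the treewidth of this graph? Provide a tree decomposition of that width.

Treewidth 3.
Bags: B1 = {0, 4, 5, 7}  B2 = {0, 1, 4, 7}  B3 = {0, 1, 7, 13}  B4 = {1, 7, 12, 13}  B5 = {1, 10, 12, 13}  B6 = {6, 10, 12, 13}  B7 = {6, 9, 10, 12}  B8 = {6, 8, 9, 10}  B9 = {6, 8, 9, 11}  B10 = {3, 8, 9, 11}  B11 = {2, 3, 8, 11}  B12 = {2, 3, 11, 14}
Tree: B1–B2, B2–B3, B3–B4, B4–B5, B5–B6, B6–B7, B7–B8, B8–B9, B9–B10, B10–B11, B11–B12

The largest bag has 4 vertices, giving width 3; this decomposition certifies tw(G) ≤ 3. For the lower bound: the 4 vertex sets {0,4,5}, {7}, {1}, {6,10,12,13} are disjoint, each induces a connected subgraph, and every pair is joined by at least one edge of G. Contracting each set to a single vertex therefore yields K_{4} as a minor, and since treewidth is minor-monotone, tw(G) ≥ tw(K_{4}) = 3. Combining the bounds, tw(G) = 3.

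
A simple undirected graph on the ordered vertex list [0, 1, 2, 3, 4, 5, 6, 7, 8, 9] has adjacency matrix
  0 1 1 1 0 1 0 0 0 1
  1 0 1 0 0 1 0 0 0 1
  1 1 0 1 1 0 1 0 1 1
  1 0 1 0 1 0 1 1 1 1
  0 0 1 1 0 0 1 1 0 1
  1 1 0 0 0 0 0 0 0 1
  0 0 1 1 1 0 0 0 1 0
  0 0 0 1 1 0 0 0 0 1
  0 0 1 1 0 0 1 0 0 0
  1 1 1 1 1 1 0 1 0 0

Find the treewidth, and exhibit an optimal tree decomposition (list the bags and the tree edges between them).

Each bag holds 4 vertices, so the decomposition has width 3, which upper-bounds the treewidth. Conversely, {0, 1, 2, 9} is a clique of size 4, and the vertices of any clique must share a bag in every tree decomposition; so some bag has ≥ 4 vertices and tw(G) ≥ 3. Hence tw(G) = 3 exactly.

Treewidth 3.
One optimal decomposition is:
Bags: B1 = {3, 4, 7, 9}  B2 = {2, 3, 4, 9}  B3 = {0, 2, 3, 9}  B4 = {0, 1, 2, 9}  B5 = {0, 1, 5, 9}  B6 = {2, 3, 4, 6}  B7 = {2, 3, 6, 8}
Tree: B1–B2, B2–B3, B3–B4, B4–B5, B2–B6, B6–B7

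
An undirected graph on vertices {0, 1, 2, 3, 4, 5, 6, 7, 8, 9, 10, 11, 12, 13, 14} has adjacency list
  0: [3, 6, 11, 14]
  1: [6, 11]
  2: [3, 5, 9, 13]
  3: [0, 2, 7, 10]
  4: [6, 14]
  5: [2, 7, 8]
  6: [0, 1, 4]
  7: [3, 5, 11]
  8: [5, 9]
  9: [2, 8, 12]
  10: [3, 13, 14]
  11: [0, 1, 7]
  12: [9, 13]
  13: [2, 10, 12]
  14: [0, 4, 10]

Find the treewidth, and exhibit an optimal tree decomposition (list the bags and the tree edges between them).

Every bag has size at most 4, so the width is 4 − 1 = 3 and tw(G) ≤ 3. For the lower bound: the 4 vertex sets {1,4,6}, {11}, {0}, {3,7,10,14} are disjoint, each induces a connected subgraph, and every pair is joined by at least one edge of G. Contracting each set to a single vertex therefore yields K_{4} as a minor, and since treewidth is minor-monotone, tw(G) ≥ tw(K_{4}) = 3. Therefore the treewidth is 3.

Treewidth 3.
One such decomposition:
Bags: B1 = {1, 4, 6, 11}  B2 = {0, 4, 6, 11}  B3 = {0, 4, 11, 14}  B4 = {0, 7, 11, 14}  B5 = {0, 3, 7, 14}  B6 = {3, 7, 10, 14}  B7 = {3, 5, 7, 10}  B8 = {2, 3, 5, 10}  B9 = {2, 5, 10, 13}  B10 = {2, 5, 8, 13}  B11 = {2, 8, 9, 13}  B12 = {8, 9, 12, 13}
Tree: B1–B2, B2–B3, B3–B4, B4–B5, B5–B6, B6–B7, B7–B8, B8–B9, B9–B10, B10–B11, B11–B12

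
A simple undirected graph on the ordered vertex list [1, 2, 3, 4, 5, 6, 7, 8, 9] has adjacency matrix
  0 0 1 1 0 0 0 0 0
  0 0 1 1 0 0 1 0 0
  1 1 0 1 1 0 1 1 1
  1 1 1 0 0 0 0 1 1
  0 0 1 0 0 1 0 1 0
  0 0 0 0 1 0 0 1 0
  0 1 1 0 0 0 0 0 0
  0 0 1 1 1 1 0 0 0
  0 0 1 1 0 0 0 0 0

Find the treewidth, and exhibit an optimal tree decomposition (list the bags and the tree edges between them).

Treewidth 2.
Bags: B1 = {2, 3, 4}  B2 = {3, 4, 9}  B3 = {3, 4, 8}  B4 = {3, 5, 8}  B5 = {2, 3, 7}  B6 = {1, 3, 4}  B7 = {5, 6, 8}
Tree: B1–B2, B2–B3, B3–B4, B1–B5, B3–B6, B4–B7

Each bag holds 3 vertices, so the decomposition has width 2, which upper-bounds the treewidth. Conversely, {3, 4, 8} is a clique of size 3, and the vertices of any clique must share a bag in every tree decomposition; so some bag has ≥ 3 vertices and tw(G) ≥ 2. Hence tw(G) = 2 exactly.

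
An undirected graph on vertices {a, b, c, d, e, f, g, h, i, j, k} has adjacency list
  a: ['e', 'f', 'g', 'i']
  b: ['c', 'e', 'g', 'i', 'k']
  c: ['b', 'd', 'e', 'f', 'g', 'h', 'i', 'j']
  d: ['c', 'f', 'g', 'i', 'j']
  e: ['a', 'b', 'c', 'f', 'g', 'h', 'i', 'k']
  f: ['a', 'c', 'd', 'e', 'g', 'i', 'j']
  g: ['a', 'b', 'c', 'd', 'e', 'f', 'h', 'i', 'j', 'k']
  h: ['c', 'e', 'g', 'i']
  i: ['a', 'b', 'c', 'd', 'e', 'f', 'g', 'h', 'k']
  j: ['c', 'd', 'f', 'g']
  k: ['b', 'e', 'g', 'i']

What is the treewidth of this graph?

A width-4 tree decomposition is:
Bags: B1 = {c, e, f, g, i}  B2 = {a, e, f, g, i}  B3 = {c, d, f, g, i}  B4 = {b, c, e, g, i}  B5 = {c, d, f, g, j}  B6 = {b, e, g, i, k}  B7 = {c, e, g, h, i}
Tree: B1–B2, B1–B3, B1–B4, B3–B5, B4–B6, B4–B7
Each bag holds 5 vertices, so the decomposition has width 4, which upper-bounds the treewidth. For the lower bound, the 5 vertices {c, d, f, g, j} are pairwise adjacent, and any tree decomposition puts a clique entirely inside one bag — forcing width ≥ 4. The upper and lower bounds meet at 4, so that is the treewidth.

4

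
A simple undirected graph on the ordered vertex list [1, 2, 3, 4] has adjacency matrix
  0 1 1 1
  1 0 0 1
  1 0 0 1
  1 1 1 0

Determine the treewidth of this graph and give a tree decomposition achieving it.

Each bag holds 3 vertices, so the decomposition has width 2, which upper-bounds the treewidth. On the other hand G contains the 3-clique {1, 2, 4}. A clique must lie in a single bag of any decomposition, so no decomposition can have width below 2. Therefore the treewidth is 2.

Treewidth 2.
One optimal decomposition is:
Bags: B1 = {1, 2, 4}  B2 = {1, 3, 4}
Tree: B1–B2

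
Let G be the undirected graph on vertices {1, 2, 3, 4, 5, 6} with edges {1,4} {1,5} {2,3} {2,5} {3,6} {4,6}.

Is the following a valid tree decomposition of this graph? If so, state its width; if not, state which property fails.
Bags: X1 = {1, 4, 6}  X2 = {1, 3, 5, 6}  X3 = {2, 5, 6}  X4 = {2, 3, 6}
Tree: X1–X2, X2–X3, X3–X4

No — bags containing vertex 3 are not connected in the tree.

A tree decomposition must satisfy three properties: every vertex lies in some bag; for every edge, both endpoints lie together in some bag; and for every vertex, the bags containing it form a connected subtree. Here bags containing vertex 3 are not connected in the tree, so the decomposition is invalid.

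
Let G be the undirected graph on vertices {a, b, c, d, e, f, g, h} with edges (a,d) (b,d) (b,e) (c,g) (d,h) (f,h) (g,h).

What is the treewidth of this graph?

A width-1 tree decomposition is:
Bags: B1 = {d, h}  B2 = {g, h}  B3 = {f, h}  B4 = {b, d}  B5 = {a, d}  B6 = {c, g}  B7 = {b, e}
Tree: B1–B2, B1–B3, B1–B4, B1–B5, B2–B6, B4–B7
Each bag holds 2 vertices, so the decomposition has width 1, which upper-bounds the treewidth. Since G has at least one edge (e.g. h–d), it is not an edgeless graph, so tw(G) ≥ 1. Combining the bounds, tw(G) = 1.

1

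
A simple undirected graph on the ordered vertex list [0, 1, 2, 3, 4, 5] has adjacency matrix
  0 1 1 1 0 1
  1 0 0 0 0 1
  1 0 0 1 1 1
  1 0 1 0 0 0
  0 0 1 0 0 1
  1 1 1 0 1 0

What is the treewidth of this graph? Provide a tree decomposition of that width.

Treewidth 2.
Bags: B1 = {0, 2, 5}  B2 = {0, 1, 5}  B3 = {2, 4, 5}  B4 = {0, 2, 3}
Tree: B1–B2, B1–B3, B1–B4

The largest bag has 3 vertices, giving width 2; this decomposition certifies tw(G) ≤ 2. Conversely, {0, 1, 5} is a clique of size 3, and the vertices of any clique must share a bag in every tree decomposition; so some bag has ≥ 3 vertices and tw(G) ≥ 2. Therefore the treewidth is 2.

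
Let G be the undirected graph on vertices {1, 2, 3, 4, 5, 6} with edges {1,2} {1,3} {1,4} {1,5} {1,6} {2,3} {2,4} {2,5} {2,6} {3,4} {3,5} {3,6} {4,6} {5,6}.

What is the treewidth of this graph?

A width-4 tree decomposition is:
Bags: B1 = {1, 2, 3, 4, 6}  B2 = {1, 2, 3, 5, 6}
Tree: B1–B2
Each bag holds 5 vertices, so the decomposition has width 4, which upper-bounds the treewidth. For the lower bound, the 5 vertices {1, 2, 3, 4, 6} are pairwise adjacent, and any tree decomposition puts a clique entirely inside one bag — forcing width ≥ 4. The upper and lower bounds meet at 4, so that is the treewidth.

4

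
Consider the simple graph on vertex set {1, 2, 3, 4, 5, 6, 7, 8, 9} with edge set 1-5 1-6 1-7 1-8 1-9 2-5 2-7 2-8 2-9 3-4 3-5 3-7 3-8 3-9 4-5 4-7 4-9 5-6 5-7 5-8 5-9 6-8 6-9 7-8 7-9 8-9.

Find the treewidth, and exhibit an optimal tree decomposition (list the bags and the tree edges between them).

Treewidth 4.
One such decomposition:
Bags: B1 = {3, 5, 7, 8, 9}  B2 = {1, 5, 7, 8, 9}  B3 = {3, 4, 5, 7, 9}  B4 = {2, 5, 7, 8, 9}  B5 = {1, 5, 6, 8, 9}
Tree: B1–B2, B1–B3, B1–B4, B2–B5

Every bag has size at most 5, so the width is 5 − 1 = 4 and tw(G) ≤ 4. For the lower bound, the 5 vertices {1, 5, 6, 8, 9} are pairwise adjacent, and any tree decomposition puts a clique entirely inside one bag — forcing width ≥ 4. Combining the bounds, tw(G) = 4.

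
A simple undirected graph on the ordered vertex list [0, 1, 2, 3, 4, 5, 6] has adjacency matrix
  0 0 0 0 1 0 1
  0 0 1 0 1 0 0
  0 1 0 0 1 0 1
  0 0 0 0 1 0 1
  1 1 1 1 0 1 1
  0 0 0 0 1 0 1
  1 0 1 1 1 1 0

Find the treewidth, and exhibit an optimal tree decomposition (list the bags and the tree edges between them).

Treewidth 2.
One such decomposition:
Bags: B1 = {2, 4, 6}  B2 = {4, 5, 6}  B3 = {1, 2, 4}  B4 = {3, 4, 6}  B5 = {0, 4, 6}
Tree: B1–B2, B1–B3, B2–B4, B4–B5

The largest bag has 3 vertices, giving width 2; this decomposition certifies tw(G) ≤ 2. Conversely, {1, 2, 4} is a clique of size 3, and the vertices of any clique must share a bag in every tree decomposition; so some bag has ≥ 3 vertices and tw(G) ≥ 2. Combining the bounds, tw(G) = 2.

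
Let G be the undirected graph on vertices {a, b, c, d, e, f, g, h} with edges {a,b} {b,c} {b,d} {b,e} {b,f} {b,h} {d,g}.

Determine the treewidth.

A width-1 tree decomposition is:
Bags: B1 = {b, h}  B2 = {b, d}  B3 = {d, g}  B4 = {b, f}  B5 = {b, c}  B6 = {a, b}  B7 = {b, e}
Tree: B1–B2, B2–B3, B1–B4, B2–B5, B1–B6, B4–B7
Each bag holds 2 vertices, so the decomposition has width 1, which upper-bounds the treewidth. G has an edge, so its treewidth is at least 1. The upper and lower bounds meet at 1, so that is the treewidth.

1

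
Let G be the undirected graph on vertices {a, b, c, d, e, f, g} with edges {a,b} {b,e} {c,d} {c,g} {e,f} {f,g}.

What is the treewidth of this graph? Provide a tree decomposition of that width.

Each bag holds 2 vertices, so the decomposition has width 1, which upper-bounds the treewidth. Any graph with an edge has treewidth ≥ 1, and G has the edge a–b. Hence tw(G) = 1 exactly.

Treewidth 1.
Bags: B1 = {a, b}  B2 = {b, e}  B3 = {e, f}  B4 = {f, g}  B5 = {c, g}  B6 = {c, d}
Tree: B1–B2, B2–B3, B3–B4, B4–B5, B5–B6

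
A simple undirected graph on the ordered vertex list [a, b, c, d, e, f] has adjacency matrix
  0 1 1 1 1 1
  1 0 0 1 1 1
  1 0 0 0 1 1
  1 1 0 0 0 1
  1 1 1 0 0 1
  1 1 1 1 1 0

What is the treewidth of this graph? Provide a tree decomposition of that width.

The largest bag has 4 vertices, giving width 3; this decomposition certifies tw(G) ≤ 3. On the other hand G contains the 4-clique {a, b, d, f}. A clique must lie in a single bag of any decomposition, so no decomposition can have width below 3. Hence tw(G) = 3 exactly.

Treewidth 3.
One such decomposition:
Bags: B1 = {a, c, e, f}  B2 = {a, b, e, f}  B3 = {a, b, d, f}
Tree: B1–B2, B2–B3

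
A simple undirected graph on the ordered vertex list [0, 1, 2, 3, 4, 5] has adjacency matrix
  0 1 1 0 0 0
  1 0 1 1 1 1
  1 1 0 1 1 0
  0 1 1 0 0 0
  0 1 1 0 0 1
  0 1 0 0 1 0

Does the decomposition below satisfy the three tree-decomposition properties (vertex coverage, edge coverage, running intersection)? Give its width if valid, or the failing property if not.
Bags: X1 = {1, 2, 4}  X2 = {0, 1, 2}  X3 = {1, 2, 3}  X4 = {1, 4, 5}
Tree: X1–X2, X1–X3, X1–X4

Yes; width 2.

Vertex coverage: the bags together contain {0, 1, 2, 3, 4, 5}, the full vertex set. Edge coverage: each edge of G has both endpoints in at least one bag. Running intersection: for every vertex, the bags containing it form a connected subtree. All three properties hold, so this is a valid tree decomposition of width max|bag| − 1 = 2, and hence tw(G) ≤ 2.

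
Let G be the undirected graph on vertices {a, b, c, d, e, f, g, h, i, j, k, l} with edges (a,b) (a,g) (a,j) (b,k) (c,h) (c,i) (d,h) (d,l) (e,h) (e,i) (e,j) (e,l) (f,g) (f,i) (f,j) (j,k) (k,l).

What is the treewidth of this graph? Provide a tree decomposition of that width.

Each bag holds 4 vertices, so the decomposition has width 3, which upper-bounds the treewidth. For the lower bound: the 4 vertex sets {c,d,h}, {l}, {e}, {f,i,j,k} are disjoint, each induces a connected subgraph, and every pair is joined by at least one edge of G. Contracting each set to a single vertex therefore yields K_{4} as a minor, and since treewidth is minor-monotone, tw(G) ≥ tw(K_{4}) = 3. Therefore the treewidth is 3.

Treewidth 3.
One such decomposition:
Bags: B1 = {c, d, h, l}  B2 = {c, e, h, l}  B3 = {c, e, i, l}  B4 = {e, i, k, l}  B5 = {e, i, j, k}  B6 = {f, i, j, k}  B7 = {b, f, j, k}  B8 = {a, b, f, j}  B9 = {a, b, f, g}
Tree: B1–B2, B2–B3, B3–B4, B4–B5, B5–B6, B6–B7, B7–B8, B8–B9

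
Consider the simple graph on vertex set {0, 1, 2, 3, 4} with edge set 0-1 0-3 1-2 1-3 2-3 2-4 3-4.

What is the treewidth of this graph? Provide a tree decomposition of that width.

The largest bag has 3 vertices, giving width 2; this decomposition certifies tw(G) ≤ 2. On the other hand G contains the 3-clique {0, 1, 3}. A clique must lie in a single bag of any decomposition, so no decomposition can have width below 2. Therefore the treewidth is 2.

Treewidth 2.
One such decomposition:
Bags: B1 = {0, 1, 3}  B2 = {1, 2, 3}  B3 = {2, 3, 4}
Tree: B1–B2, B2–B3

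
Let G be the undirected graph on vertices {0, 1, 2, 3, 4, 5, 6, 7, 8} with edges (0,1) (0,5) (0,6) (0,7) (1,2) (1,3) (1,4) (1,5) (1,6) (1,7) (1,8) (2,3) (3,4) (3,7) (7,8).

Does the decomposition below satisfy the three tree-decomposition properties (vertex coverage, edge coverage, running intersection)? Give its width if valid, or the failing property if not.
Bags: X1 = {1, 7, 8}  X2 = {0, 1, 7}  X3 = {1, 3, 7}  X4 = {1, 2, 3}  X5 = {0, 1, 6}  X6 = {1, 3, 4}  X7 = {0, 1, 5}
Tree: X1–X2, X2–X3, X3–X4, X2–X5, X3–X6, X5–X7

Checking the three conditions: (i) the bags cover all of {0, 1, 2, 3, 4, 5, 6, 7, 8}; (ii) for each edge, some bag contains both endpoints; (iii) the bags containing any fixed vertex form a subtree. All hold, so the decomposition is valid with width 3 − 1 = 2.

Yes; width 2.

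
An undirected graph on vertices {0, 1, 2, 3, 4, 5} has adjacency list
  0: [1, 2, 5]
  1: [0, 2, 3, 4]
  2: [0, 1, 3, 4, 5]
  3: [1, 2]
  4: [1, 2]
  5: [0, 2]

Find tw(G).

2

A width-2 tree decomposition is:
Bags: B1 = {0, 2, 5}  B2 = {0, 1, 2}  B3 = {1, 2, 3}  B4 = {1, 2, 4}
Tree: B1–B2, B2–B3, B3–B4
Each bag holds 3 vertices, so the decomposition has width 2, which upper-bounds the treewidth. For the lower bound, the 3 vertices {0, 1, 2} are pairwise adjacent, and any tree decomposition puts a clique entirely inside one bag — forcing width ≥ 2. Hence tw(G) = 2 exactly.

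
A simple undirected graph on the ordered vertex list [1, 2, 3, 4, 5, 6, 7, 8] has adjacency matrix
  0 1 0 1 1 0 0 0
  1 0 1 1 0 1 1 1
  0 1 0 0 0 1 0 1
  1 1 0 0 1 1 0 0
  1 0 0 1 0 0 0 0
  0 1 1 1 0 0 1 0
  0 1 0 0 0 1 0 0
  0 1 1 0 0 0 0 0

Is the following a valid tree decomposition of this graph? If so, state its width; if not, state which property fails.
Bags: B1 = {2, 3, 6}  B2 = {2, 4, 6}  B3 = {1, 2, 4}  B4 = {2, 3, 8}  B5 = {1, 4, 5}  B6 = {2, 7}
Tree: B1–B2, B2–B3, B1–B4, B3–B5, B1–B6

A tree decomposition must satisfy three properties: every vertex lies in some bag; for every edge, both endpoints lie together in some bag; and for every vertex, the bags containing it form a connected subtree. Here edge (6,7) lies in no bag, so the decomposition is invalid.

No — edge (6,7) lies in no bag.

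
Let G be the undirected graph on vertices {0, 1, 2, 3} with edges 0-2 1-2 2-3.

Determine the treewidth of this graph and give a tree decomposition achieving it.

Treewidth 1.
Bags: B1 = {1, 2}  B2 = {2, 3}  B3 = {0, 2}
Tree: B1–B2, B2–B3

Each bag holds 2 vertices, so the decomposition has width 1, which upper-bounds the treewidth. Any graph with an edge has treewidth ≥ 1, and G has the edge 1–2. The upper and lower bounds meet at 1, so that is the treewidth.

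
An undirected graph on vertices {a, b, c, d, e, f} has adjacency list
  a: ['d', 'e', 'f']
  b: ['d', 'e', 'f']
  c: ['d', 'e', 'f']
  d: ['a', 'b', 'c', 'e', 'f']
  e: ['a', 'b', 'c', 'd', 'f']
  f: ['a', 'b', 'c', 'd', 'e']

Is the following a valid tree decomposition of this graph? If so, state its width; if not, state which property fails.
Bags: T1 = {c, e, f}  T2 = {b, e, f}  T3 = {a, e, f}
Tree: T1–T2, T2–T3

No — vertex d appears in no bag.

A tree decomposition must satisfy three properties: every vertex lies in some bag; for every edge, both endpoints lie together in some bag; and for every vertex, the bags containing it form a connected subtree. Here vertex d appears in no bag, so the decomposition is invalid.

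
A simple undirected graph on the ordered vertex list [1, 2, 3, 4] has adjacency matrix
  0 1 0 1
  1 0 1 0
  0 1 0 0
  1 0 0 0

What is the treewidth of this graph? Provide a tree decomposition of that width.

Treewidth 1.
One optimal decomposition is:
Bags: B1 = {2, 3}  B2 = {1, 2}  B3 = {1, 4}
Tree: B1–B2, B2–B3

Every bag has size at most 2, so the width is 2 − 1 = 1 and tw(G) ≤ 1. Any graph with an edge has treewidth ≥ 1, and G has the edge 3–2. Combining the bounds, tw(G) = 1.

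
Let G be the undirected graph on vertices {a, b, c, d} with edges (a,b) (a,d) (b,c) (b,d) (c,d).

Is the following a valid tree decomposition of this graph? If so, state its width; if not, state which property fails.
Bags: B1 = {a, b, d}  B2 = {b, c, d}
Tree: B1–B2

Yes; width 2.

Every vertex of G appears in some bag (union = {a, b, c, d}); every edge is covered by a bag; and for each vertex v the set of bags containing v is connected in the bag tree. The decomposition is therefore valid. The largest bag has 3 vertices, so the width is 2.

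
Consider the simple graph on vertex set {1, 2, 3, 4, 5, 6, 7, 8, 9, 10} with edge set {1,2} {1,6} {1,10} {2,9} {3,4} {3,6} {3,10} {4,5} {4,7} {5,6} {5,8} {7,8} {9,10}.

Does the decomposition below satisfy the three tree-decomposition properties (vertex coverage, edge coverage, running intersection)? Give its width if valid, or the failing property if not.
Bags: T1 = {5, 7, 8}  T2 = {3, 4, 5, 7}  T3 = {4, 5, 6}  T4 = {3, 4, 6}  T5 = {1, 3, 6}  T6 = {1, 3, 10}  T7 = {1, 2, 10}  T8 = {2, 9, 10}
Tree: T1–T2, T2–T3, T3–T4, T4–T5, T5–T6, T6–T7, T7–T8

No — bags containing vertex 3 are not connected in the tree.

A tree decomposition must satisfy three properties: every vertex lies in some bag; for every edge, both endpoints lie together in some bag; and for every vertex, the bags containing it form a connected subtree. Here bags containing vertex 3 are not connected in the tree, so the decomposition is invalid.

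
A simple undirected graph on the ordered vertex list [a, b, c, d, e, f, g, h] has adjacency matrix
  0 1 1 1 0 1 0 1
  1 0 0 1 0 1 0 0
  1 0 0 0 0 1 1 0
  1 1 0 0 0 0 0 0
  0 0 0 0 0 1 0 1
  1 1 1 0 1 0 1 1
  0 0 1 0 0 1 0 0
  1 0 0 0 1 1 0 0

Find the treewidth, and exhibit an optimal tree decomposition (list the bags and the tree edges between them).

Each bag holds 3 vertices, so the decomposition has width 2, which upper-bounds the treewidth. On the other hand G contains the 3-clique {a, b, d}. A clique must lie in a single bag of any decomposition, so no decomposition can have width below 2. The upper and lower bounds meet at 2, so that is the treewidth.

Treewidth 2.
One such decomposition:
Bags: B1 = {a, f, h}  B2 = {a, c, f}  B3 = {c, f, g}  B4 = {a, b, f}  B5 = {e, f, h}  B6 = {a, b, d}
Tree: B1–B2, B2–B3, B1–B4, B1–B5, B4–B6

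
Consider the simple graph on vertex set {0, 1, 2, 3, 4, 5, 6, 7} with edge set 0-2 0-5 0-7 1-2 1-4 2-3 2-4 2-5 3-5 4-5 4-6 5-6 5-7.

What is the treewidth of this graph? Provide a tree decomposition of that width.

Treewidth 2.
One optimal decomposition is:
Bags: B1 = {0, 2, 5}  B2 = {2, 4, 5}  B3 = {1, 2, 4}  B4 = {4, 5, 6}  B5 = {2, 3, 5}  B6 = {0, 5, 7}
Tree: B1–B2, B2–B3, B2–B4, B1–B5, B1–B6

Each bag holds 3 vertices, so the decomposition has width 2, which upper-bounds the treewidth. On the other hand G contains the 3-clique {1, 2, 4}. A clique must lie in a single bag of any decomposition, so no decomposition can have width below 2. Combining the bounds, tw(G) = 2.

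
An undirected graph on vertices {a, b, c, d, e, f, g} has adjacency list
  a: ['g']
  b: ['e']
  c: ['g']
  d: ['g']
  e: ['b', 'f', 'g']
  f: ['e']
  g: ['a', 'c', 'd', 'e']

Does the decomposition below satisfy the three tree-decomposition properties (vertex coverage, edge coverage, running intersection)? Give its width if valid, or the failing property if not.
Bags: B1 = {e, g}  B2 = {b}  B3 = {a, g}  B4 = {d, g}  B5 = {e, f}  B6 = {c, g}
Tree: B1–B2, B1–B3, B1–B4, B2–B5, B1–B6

A tree decomposition must satisfy three properties: every vertex lies in some bag; for every edge, both endpoints lie together in some bag; and for every vertex, the bags containing it form a connected subtree. Here edge (e,b) lies in no bag, so the decomposition is invalid.

No — edge (e,b) lies in no bag.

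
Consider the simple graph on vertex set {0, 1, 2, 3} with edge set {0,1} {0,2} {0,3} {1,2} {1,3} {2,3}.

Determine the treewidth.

A width-3 tree decomposition is:
Bags: B1 = {0, 1, 2, 3}
Tree: (single bag)
A single bag containing all 4 vertices is trivially a valid decomposition of width 3. On the other hand G contains the 4-clique {0, 1, 2, 3}. A clique must lie in a single bag of any decomposition, so no decomposition can have width below 3. Therefore the treewidth is 3.

3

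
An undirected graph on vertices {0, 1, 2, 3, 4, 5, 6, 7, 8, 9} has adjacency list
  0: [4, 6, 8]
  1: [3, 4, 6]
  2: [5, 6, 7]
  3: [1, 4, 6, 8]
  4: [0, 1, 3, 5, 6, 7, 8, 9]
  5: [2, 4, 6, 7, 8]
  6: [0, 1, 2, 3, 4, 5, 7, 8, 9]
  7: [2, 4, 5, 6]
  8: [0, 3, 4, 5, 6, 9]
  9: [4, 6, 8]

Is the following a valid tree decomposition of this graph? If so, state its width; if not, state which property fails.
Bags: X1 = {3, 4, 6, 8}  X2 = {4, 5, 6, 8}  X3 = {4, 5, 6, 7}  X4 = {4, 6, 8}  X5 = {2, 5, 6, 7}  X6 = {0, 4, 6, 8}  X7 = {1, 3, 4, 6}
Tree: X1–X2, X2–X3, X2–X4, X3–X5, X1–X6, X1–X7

A tree decomposition must satisfy three properties: every vertex lies in some bag; for every edge, both endpoints lie together in some bag; and for every vertex, the bags containing it form a connected subtree. Here vertex 9 appears in no bag, so the decomposition is invalid.

No — vertex 9 appears in no bag.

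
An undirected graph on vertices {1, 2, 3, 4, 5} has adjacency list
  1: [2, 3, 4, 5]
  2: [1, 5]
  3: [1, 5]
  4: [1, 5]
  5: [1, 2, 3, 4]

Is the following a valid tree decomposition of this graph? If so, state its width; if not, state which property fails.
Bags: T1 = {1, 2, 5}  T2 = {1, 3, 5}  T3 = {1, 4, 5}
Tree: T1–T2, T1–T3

Vertex coverage: the bags together contain {1, 2, 3, 4, 5}, the full vertex set. Edge coverage: each edge of G has both endpoints in at least one bag. Running intersection: for every vertex, the bags containing it form a connected subtree. All three properties hold, so this is a valid tree decomposition of width max|bag| − 1 = 2, and hence tw(G) ≤ 2.

Yes; width 2.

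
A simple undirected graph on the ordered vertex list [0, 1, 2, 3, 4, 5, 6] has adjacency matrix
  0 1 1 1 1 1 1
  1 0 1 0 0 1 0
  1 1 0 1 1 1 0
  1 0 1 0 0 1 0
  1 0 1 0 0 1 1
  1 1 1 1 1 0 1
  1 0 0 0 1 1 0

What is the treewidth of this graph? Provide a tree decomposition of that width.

Treewidth 3.
One such decomposition:
Bags: B1 = {0, 1, 2, 5}  B2 = {0, 2, 3, 5}  B3 = {0, 2, 4, 5}  B4 = {0, 4, 5, 6}
Tree: B1–B2, B2–B3, B3–B4

The largest bag has 4 vertices, giving width 3; this decomposition certifies tw(G) ≤ 3. Conversely, {0, 1, 2, 5} is a clique of size 4, and the vertices of any clique must share a bag in every tree decomposition; so some bag has ≥ 4 vertices and tw(G) ≥ 3. Hence tw(G) = 3 exactly.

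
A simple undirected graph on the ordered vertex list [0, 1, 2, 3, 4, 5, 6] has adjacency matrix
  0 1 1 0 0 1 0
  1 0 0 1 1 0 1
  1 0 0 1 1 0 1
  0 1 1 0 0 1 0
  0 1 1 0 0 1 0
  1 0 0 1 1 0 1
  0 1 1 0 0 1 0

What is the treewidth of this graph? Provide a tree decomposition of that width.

Treewidth 3.
Bags: B1 = {1, 2, 5, 6}  B2 = {1, 2, 3, 5}  B3 = {0, 1, 2, 5}  B4 = {1, 2, 4, 5}
Tree: B1–B2, B2–B3, B3–B4

Every bag has size at most 4, so the width is 4 − 1 = 3 and tw(G) ≤ 3. For the lower bound: the 4 vertex sets {5,6}, {1,3}, {2}, {0} are disjoint, each induces a connected subgraph, and every pair is joined by at least one edge of G. Contracting each set to a single vertex therefore yields K_{4} as a minor, and since treewidth is minor-monotone, tw(G) ≥ tw(K_{4}) = 3. The upper and lower bounds meet at 3, so that is the treewidth.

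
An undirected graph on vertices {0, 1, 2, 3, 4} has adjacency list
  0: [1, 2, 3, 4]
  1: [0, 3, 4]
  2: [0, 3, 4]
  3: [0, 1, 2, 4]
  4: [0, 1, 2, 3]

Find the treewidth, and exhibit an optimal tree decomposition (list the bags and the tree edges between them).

Treewidth 3.
One such decomposition:
Bags: B1 = {0, 1, 3, 4}  B2 = {0, 2, 3, 4}
Tree: B1–B2

Each bag holds 4 vertices, so the decomposition has width 3, which upper-bounds the treewidth. For the lower bound, the 4 vertices {0, 1, 3, 4} are pairwise adjacent, and any tree decomposition puts a clique entirely inside one bag — forcing width ≥ 3. Combining the bounds, tw(G) = 3.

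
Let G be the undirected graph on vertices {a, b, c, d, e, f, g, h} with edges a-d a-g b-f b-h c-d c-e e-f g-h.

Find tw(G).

2

A width-2 tree decomposition is:
Bags: B1 = {a, d, g}  B2 = {d, g, h}  B3 = {b, d, h}  B4 = {b, d, f}  B5 = {d, e, f}  B6 = {c, d, e}
Tree: B1–B2, B2–B3, B3–B4, B4–B5, B5–B6
Each bag holds 3 vertices, so the decomposition has width 2, which upper-bounds the treewidth. For the lower bound, G contains the cycle d–a–g–h–b–f–e–c–d, so G is not a forest; only forests have treewidth ≤ 1, hence tw(G) ≥ 2. Hence tw(G) = 2 exactly.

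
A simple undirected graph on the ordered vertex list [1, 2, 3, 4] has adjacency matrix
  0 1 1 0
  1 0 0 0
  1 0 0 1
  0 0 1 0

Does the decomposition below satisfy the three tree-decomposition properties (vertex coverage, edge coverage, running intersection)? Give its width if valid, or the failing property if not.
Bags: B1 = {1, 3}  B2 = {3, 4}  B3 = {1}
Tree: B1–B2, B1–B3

No — vertex 2 appears in no bag.

A tree decomposition must satisfy three properties: every vertex lies in some bag; for every edge, both endpoints lie together in some bag; and for every vertex, the bags containing it form a connected subtree. Here vertex 2 appears in no bag, so the decomposition is invalid.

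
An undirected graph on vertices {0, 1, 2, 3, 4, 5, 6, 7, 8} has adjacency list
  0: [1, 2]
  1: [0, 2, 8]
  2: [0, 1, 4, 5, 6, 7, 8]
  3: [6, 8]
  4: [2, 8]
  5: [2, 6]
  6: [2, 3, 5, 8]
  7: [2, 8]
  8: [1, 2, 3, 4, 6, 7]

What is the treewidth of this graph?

A width-2 tree decomposition is:
Bags: B1 = {1, 2, 8}  B2 = {2, 6, 8}  B3 = {2, 5, 6}  B4 = {3, 6, 8}  B5 = {0, 1, 2}  B6 = {2, 4, 8}  B7 = {2, 7, 8}
Tree: B1–B2, B2–B3, B2–B4, B1–B5, B1–B6, B2–B7
The largest bag has 3 vertices, giving width 2; this decomposition certifies tw(G) ≤ 2. On the other hand G contains the 3-clique {0, 1, 2}. A clique must lie in a single bag of any decomposition, so no decomposition can have width below 2. Combining the bounds, tw(G) = 2.

2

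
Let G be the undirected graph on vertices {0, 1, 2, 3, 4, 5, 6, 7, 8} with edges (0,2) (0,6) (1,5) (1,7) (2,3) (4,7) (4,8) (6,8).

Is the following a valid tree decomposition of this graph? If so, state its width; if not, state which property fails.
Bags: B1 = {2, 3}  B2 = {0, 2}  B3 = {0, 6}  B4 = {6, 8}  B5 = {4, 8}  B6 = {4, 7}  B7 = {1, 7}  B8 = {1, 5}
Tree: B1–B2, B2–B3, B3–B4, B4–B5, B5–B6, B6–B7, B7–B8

Vertex coverage: the bags together contain {0, 1, 2, 3, 4, 5, 6, 7, 8}, the full vertex set. Edge coverage: each edge of G has both endpoints in at least one bag. Running intersection: for every vertex, the bags containing it form a connected subtree. All three properties hold, so this is a valid tree decomposition of width max|bag| − 1 = 1, and hence tw(G) ≤ 1.

Yes; width 1.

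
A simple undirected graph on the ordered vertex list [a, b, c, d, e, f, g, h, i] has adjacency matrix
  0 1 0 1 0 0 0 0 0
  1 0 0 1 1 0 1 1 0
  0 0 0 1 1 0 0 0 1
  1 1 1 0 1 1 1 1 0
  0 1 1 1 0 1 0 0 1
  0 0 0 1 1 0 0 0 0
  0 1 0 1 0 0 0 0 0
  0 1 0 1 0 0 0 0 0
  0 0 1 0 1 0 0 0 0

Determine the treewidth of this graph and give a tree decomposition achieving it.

The largest bag has 3 vertices, giving width 2; this decomposition certifies tw(G) ≤ 2. Conversely, {c, d, e} is a clique of size 3, and the vertices of any clique must share a bag in every tree decomposition; so some bag has ≥ 3 vertices and tw(G) ≥ 2. Combining the bounds, tw(G) = 2.

Treewidth 2.
Bags: B1 = {c, d, e}  B2 = {d, e, f}  B3 = {b, d, e}  B4 = {b, d, g}  B5 = {b, d, h}  B6 = {c, e, i}  B7 = {a, b, d}
Tree: B1–B2, B2–B3, B3–B4, B4–B5, B1–B6, B5–B7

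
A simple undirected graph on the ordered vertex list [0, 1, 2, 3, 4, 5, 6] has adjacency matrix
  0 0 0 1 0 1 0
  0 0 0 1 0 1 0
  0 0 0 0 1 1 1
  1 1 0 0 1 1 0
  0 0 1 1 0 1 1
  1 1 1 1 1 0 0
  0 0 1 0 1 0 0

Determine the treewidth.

A width-2 tree decomposition is:
Bags: B1 = {0, 3, 5}  B2 = {3, 4, 5}  B3 = {1, 3, 5}  B4 = {2, 4, 5}  B5 = {2, 4, 6}
Tree: B1–B2, B1–B3, B2–B4, B4–B5
The largest bag has 3 vertices, giving width 2; this decomposition certifies tw(G) ≤ 2. For the lower bound, the 3 vertices {2, 4, 5} are pairwise adjacent, and any tree decomposition puts a clique entirely inside one bag — forcing width ≥ 2. Combining the bounds, tw(G) = 2.

2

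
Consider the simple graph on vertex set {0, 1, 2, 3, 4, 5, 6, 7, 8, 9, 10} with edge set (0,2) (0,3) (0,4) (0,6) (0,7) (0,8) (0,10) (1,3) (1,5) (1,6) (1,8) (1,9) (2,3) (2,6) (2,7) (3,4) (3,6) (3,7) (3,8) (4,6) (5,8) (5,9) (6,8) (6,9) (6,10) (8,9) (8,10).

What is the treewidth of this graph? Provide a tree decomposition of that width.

Every bag has size at most 4, so the width is 4 − 1 = 3 and tw(G) ≤ 3. On the other hand G contains the 4-clique {1, 5, 8, 9}. A clique must lie in a single bag of any decomposition, so no decomposition can have width below 3. The upper and lower bounds meet at 3, so that is the treewidth.

Treewidth 3.
Bags: B1 = {1, 6, 8, 9}  B2 = {1, 3, 6, 8}  B3 = {0, 3, 6, 8}  B4 = {0, 2, 3, 6}  B5 = {0, 2, 3, 7}  B6 = {0, 6, 8, 10}  B7 = {1, 5, 8, 9}  B8 = {0, 3, 4, 6}
Tree: B1–B2, B2–B3, B3–B4, B4–B5, B3–B6, B1–B7, B4–B8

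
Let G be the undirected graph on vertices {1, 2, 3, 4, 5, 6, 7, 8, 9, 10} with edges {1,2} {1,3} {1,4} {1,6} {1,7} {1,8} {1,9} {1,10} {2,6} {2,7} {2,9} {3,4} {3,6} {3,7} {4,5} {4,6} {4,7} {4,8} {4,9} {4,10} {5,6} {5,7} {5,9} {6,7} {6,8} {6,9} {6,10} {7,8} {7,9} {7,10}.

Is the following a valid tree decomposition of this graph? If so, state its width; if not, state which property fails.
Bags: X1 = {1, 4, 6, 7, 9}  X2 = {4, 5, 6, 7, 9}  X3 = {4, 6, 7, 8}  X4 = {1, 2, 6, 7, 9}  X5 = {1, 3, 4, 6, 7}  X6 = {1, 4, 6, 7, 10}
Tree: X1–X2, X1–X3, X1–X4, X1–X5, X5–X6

A tree decomposition must satisfy three properties: every vertex lies in some bag; for every edge, both endpoints lie together in some bag; and for every vertex, the bags containing it form a connected subtree. Here edge (1,8) lies in no bag, so the decomposition is invalid.

No — edge (1,8) lies in no bag.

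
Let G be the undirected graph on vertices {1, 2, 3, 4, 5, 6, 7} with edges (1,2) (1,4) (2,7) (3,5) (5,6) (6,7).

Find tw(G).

1

A width-1 tree decomposition is:
Bags: B1 = {3, 5}  B2 = {5, 6}  B3 = {6, 7}  B4 = {2, 7}  B5 = {1, 2}  B6 = {1, 4}
Tree: B1–B2, B2–B3, B3–B4, B4–B5, B5–B6
The largest bag has 2 vertices, giving width 1; this decomposition certifies tw(G) ≤ 1. Since G has at least one edge (e.g. 3–5), it is not an edgeless graph, so tw(G) ≥ 1. The upper and lower bounds meet at 1, so that is the treewidth.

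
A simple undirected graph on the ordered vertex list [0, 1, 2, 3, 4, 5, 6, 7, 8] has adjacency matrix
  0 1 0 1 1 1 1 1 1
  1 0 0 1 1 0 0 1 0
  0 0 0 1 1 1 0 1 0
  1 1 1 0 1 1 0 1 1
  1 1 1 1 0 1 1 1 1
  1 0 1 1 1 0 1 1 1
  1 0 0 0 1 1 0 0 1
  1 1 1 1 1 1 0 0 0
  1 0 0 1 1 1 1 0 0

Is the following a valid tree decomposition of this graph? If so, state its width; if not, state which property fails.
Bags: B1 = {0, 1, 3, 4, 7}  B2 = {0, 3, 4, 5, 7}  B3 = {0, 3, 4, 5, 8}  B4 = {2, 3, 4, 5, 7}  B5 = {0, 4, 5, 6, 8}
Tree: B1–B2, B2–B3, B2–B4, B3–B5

Vertex coverage: the bags together contain {0, 1, 2, 3, 4, 5, 6, 7, 8}, the full vertex set. Edge coverage: each edge of G has both endpoints in at least one bag. Running intersection: for every vertex, the bags containing it form a connected subtree. All three properties hold, so this is a valid tree decomposition of width max|bag| − 1 = 4, and hence tw(G) ≤ 4.

Yes; width 4.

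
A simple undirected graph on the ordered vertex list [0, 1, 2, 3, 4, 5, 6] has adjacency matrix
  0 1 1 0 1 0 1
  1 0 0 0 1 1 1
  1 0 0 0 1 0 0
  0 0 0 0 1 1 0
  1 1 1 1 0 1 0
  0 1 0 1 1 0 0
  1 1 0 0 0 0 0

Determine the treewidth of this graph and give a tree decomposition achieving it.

Treewidth 2.
One such decomposition:
Bags: B1 = {0, 1, 6}  B2 = {0, 1, 4}  B3 = {1, 4, 5}  B4 = {0, 2, 4}  B5 = {3, 4, 5}
Tree: B1–B2, B2–B3, B2–B4, B3–B5

The largest bag has 3 vertices, giving width 2; this decomposition certifies tw(G) ≤ 2. For the lower bound, the 3 vertices {0, 1, 4} are pairwise adjacent, and any tree decomposition puts a clique entirely inside one bag — forcing width ≥ 2. Therefore the treewidth is 2.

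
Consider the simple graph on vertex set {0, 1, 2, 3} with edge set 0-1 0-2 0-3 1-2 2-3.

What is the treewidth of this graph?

A width-2 tree decomposition is:
Bags: B1 = {0, 1, 2}  B2 = {0, 2, 3}
Tree: B1–B2
Every bag has size at most 3, so the width is 3 − 1 = 2 and tw(G) ≤ 2. For the lower bound, the 3 vertices {0, 1, 2} are pairwise adjacent, and any tree decomposition puts a clique entirely inside one bag — forcing width ≥ 2. Therefore the treewidth is 2.

2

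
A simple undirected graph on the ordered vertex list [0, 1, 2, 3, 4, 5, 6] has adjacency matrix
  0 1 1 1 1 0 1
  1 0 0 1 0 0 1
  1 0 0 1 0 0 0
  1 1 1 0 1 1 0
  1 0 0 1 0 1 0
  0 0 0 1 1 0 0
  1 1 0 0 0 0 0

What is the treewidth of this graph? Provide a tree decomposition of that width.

Treewidth 2.
One optimal decomposition is:
Bags: B1 = {0, 1, 3}  B2 = {0, 3, 4}  B3 = {3, 4, 5}  B4 = {0, 2, 3}  B5 = {0, 1, 6}
Tree: B1–B2, B2–B3, B2–B4, B1–B5

The largest bag has 3 vertices, giving width 2; this decomposition certifies tw(G) ≤ 2. Conversely, {0, 1, 3} is a clique of size 3, and the vertices of any clique must share a bag in every tree decomposition; so some bag has ≥ 3 vertices and tw(G) ≥ 2. Hence tw(G) = 2 exactly.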